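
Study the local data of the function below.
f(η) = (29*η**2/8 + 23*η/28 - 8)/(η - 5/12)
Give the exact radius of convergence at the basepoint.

Denominator factor (η - 5/12): pole of order 1 at 5/12, modulus 5/12.
The radius of convergence is the smallest modulus among the singular points: 5/12.

The radius of convergence is 5/12.


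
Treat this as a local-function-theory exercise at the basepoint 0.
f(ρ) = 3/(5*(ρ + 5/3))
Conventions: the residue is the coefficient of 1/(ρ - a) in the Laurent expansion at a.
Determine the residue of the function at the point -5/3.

At the order-1 pole -5/3 set g(ρ) = (ρ - (-5/3))*f(ρ) = 3/5.
Simple pole: residue = g(a) at a = -5/3, which is 3/5.

The residue is 3/5.


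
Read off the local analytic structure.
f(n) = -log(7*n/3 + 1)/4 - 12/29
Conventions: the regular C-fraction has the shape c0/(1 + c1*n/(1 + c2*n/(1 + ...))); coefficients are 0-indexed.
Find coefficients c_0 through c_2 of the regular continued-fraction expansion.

The regular C-fraction coefficients are [-12/29, -203/144, 371/144].

Taylor coefficients (expand at 0): a_0 = -12/29, a_1 = -7/12, a_2 = 49/72.
c0 = a_0 = -12/29. Peel one level at a time: if S = 1 + c*n/S' with S'(0) = 1, then c is the n-coefficient of S and S' = c*n/(S - 1).
S_1 = c0/f = 1 + (-203/144)*n + (75313/20736)*n^2 + ...; c1 = -203/144.
S_2 = c1*n/(S_1 - 1) = 1 + (371/144)*n + ...; c2 = 371/144.


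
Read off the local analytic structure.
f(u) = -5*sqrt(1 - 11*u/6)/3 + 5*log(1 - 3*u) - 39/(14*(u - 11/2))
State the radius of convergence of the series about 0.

The radius of convergence is 1/3.

Denominator factor (u - 11/2): pole of order 1 at 11/2, modulus 11/2.
Branch term (5)*log(1 - u/(1/3)): its argument vanishes at u = 1/3, a logarithmic branch point, modulus 1/3.
Branch term (-5/3)*sqrt(1 - u/(6/11)): its argument vanishes at u = 6/11, a square-root branch point, modulus 6/11.
The radius of convergence is the smallest modulus among the singular points: 1/3.


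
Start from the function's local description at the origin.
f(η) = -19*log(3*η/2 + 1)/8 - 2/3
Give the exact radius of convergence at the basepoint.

The radius of convergence is 2/3.

Branch term (-19/8)*log(1 - η/(-2/3)): its argument vanishes at η = -2/3, a logarithmic branch point, modulus 2/3.
The radius of convergence is the smallest modulus among the singular points: 2/3.


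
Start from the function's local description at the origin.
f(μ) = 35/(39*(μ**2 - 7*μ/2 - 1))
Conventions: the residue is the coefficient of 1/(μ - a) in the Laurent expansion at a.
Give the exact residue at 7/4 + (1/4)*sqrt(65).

The factor μ**2 - 7*μ/2 - 1 splits as (μ - a)(μ - a') with a = 7/4 + (1/4)*sqrt(65), a' = 7/4 - (1/4)*sqrt(65). At the order-1 pole a set g(μ) = (μ - a)*f(μ) = [35/39] / (μ - a').
Simple pole: residue = g(a) at a = 7/4 + (1/4)*sqrt(65), which is (14/507)*sqrt(65).

The residue is (14/507)*sqrt(65).


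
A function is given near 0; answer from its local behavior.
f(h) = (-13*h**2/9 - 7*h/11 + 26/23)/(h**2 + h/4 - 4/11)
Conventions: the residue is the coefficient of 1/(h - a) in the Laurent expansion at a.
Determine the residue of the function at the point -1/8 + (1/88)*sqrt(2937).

The factor h**2 + h/4 - 4/11 splits as (h - a)(h - a') with a = -1/8 + (1/88)*sqrt(2937), a' = -1/8 - (1/88)*sqrt(2937). At the order-1 pole a set g(h) = (h - a)*f(h) = [-13*h**2/9 - 7*h/11 + 26/23] / (h - a').
Simple pole: residue = g(a) at a = -1/8 + (1/88)*sqrt(2937), which is -109/792 + (46603/4863672)*sqrt(2937).

The residue is -109/792 + (46603/4863672)*sqrt(2937).


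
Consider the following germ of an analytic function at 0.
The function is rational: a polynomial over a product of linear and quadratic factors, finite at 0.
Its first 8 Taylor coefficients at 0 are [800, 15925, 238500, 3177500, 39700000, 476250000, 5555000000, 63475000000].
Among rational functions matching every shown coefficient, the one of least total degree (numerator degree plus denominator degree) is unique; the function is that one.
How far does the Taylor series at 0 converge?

No rational of total degree below 3 reproduces all 8 coefficients; solving the [1/2] Pade equations on them gives f(x) = (8 - 3*x/4)/(x - 1/10)**2, whose expansion matches every shown term.
Denominator factor (x - 1/10)^2: pole of order 2 at 1/10, modulus 1/10.
The radius of convergence is the smallest modulus among the singular points: 1/10.

The radius of convergence is 1/10.


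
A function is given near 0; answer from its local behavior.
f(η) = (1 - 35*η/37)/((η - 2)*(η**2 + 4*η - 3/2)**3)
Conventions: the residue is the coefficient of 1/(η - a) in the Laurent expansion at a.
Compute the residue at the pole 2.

The residue is -88/114219.

At the order-1 pole 2 set g(η) = (η - (2))*f(η) = (1 - 35*η/37)/(η**2 + 4*η - 3/2)**3.
Simple pole: residue = g(a) at a = 2, which is -88/114219.


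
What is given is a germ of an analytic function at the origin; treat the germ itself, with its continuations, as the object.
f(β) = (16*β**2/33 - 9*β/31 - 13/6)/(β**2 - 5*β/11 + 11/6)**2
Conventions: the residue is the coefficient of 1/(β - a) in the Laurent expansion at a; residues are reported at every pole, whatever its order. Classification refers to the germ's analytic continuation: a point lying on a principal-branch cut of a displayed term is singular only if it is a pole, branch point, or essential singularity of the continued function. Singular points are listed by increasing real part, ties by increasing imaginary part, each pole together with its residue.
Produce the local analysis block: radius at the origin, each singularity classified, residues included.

Denominator factor (β**2 - 5*β/11 + 11/6)^2: discriminant -2587/363, complex-conjugate roots (5/22) + ((1/66)*sqrt(7761))*i and (5/22) - ((1/66)*sqrt(7761))*i; poles of order 2, moduli (1/6)*sqrt(66) and (1/6)*sqrt(66).
The radius of convergence is the smallest modulus among the singular points: (1/6)*sqrt(66).
The factor β**2 - 5*β/11 + 11/6 splits as (β - a)(β - a') with a = (5/22) - ((1/66)*sqrt(7761))*i, a' = (5/22) + ((1/66)*sqrt(7761))*i. At the order-2 pole a set g(β) = (β - a)^2*f(β) = [16*β**2/33 - 9*β/31 - 13/6] / (β - a')^2.
Order-2 pole: residue = g'(a); g'((5/22) - ((1/66)*sqrt(7761))*i) = -((998008/622408917)*sqrt(7761))*i, so the residue is -((998008/622408917)*sqrt(7761))*i.
The factor β**2 - 5*β/11 + 11/6 splits as (β - a)(β - a') with a = (5/22) + ((1/66)*sqrt(7761))*i, a' = (5/22) - ((1/66)*sqrt(7761))*i. At the order-2 pole a set g(β) = (β - a)^2*f(β) = [16*β**2/33 - 9*β/31 - 13/6] / (β - a')^2.
Order-2 pole: residue = g'(a); g'((5/22) + ((1/66)*sqrt(7761))*i) = ((998008/622408917)*sqrt(7761))*i, so the residue is ((998008/622408917)*sqrt(7761))*i.
List the singular points by increasing real part (a conjugate pair: the negative imaginary part first).

Radius of convergence at 0: (1/6)*sqrt(66).
At (5/22) - ((1/66)*sqrt(7761))*i: a pole of order 2; residue -((998008/622408917)*sqrt(7761))*i.
At (5/22) + ((1/66)*sqrt(7761))*i: a pole of order 2; residue ((998008/622408917)*sqrt(7761))*i.


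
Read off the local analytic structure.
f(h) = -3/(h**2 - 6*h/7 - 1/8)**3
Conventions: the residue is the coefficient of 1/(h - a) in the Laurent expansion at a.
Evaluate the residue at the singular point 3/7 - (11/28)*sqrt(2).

The residue is (1210104/161051)*sqrt(2).

The factor h**2 - 6*h/7 - 1/8 splits as (h - a)(h - a') with a = 3/7 - (11/28)*sqrt(2), a' = 3/7 + (11/28)*sqrt(2). At the order-3 pole a set g(h) = (h - a)^3*f(h) = [-3] / (h - a')^3.
Order-3 pole: residue = g''(a)/2; g''(3/7 - (11/28)*sqrt(2)) = (2420208/161051)*sqrt(2), so the residue is (1210104/161051)*sqrt(2).


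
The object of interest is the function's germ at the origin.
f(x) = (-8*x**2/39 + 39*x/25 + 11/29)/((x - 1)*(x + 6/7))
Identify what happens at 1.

The point is a pole of order 1.

The denominator factor x - 1 vanishes at 1 and appears to the power 1; the numerator there equals 49034/28275, nonzero, and no other factor vanishes.
Hence a pole whose order is the multiplicity, 1.


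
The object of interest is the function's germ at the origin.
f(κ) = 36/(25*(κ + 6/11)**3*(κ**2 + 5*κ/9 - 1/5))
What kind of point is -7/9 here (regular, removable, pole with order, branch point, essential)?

The point is a regular point.

Denominator factors: κ + 6/11 = -23/99 at κ = -7/9; κ**2 + 5*κ/9 - 1/5 = -11/405 at κ = -7/9 — none vanishes.
So the germ continues analytically to -7/9.


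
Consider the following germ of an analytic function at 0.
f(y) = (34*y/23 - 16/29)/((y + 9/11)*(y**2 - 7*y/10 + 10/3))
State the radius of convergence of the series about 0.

Denominator factor (y**2 - 7*y/10 + 10/3): discriminant -3853/300, complex-conjugate roots (7/20) + ((1/60)*sqrt(11559))*i and (7/20) - ((1/60)*sqrt(11559))*i; poles of order 1, moduli (1/3)*sqrt(30) and (1/3)*sqrt(30).
Denominator factor (y + 9/11): pole of order 1 at -9/11, modulus 9/11.
The radius of convergence is the smallest modulus among the singular points: 9/11.

The radius of convergence is 9/11.


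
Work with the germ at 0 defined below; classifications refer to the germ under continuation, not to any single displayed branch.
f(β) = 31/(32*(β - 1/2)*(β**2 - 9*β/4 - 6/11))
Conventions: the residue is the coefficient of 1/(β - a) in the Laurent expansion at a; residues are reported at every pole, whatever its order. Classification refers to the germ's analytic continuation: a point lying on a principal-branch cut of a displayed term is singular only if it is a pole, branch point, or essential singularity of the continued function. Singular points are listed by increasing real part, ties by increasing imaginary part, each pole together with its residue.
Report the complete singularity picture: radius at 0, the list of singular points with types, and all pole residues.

Radius of convergence at 0: -9/8 + (5/88)*sqrt(561).
At 9/8 - (5/88)*sqrt(561): a pole of order 1; residue 341/1000 + (341/51000)*sqrt(561).
At 1/2: a pole of order 1; residue -341/500.
At 9/8 + (5/88)*sqrt(561): a pole of order 1; residue 341/1000 - (341/51000)*sqrt(561).


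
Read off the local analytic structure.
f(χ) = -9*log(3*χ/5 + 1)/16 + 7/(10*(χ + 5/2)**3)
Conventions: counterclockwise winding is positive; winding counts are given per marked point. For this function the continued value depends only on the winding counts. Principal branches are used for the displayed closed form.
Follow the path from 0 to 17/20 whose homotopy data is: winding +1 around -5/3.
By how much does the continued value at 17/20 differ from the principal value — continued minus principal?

The rational part is single-valued and drops out of the difference; each branch term changes only by its own monodromy.
(-9/16)*log(1 - χ/(-5/3)): each positive loop around -5/3 adds 2*pi*i to the log, so winding +1 contributes (-9/16)*(1)*2*pi*i = -(9/8)*pi*i.
Summing the contributions at χ = 17/20 gives -(9/8)*pi*i.

Continued minus principal equals -(9/8)*pi*i.


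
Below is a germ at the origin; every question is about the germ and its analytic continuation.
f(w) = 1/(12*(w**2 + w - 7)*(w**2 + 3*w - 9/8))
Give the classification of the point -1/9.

Denominator factors: w**2 + 3*w - 9/8 = -937/648 at w = -1/9; w**2 + w - 7 = -575/81 at w = -1/9 — none vanishes.
So the germ continues analytically to -1/9.

The point is a regular point.


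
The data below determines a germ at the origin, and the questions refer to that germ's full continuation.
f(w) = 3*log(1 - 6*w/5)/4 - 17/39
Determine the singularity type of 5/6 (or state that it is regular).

The term (3/4)*log(1 - w/(5/6)) has argument 1 - 5/6/(5/6) = 0 at 5/6: a logarithmic (infinitely-sheeted) branch point; the remaining terms are analytic or single-valued there.

The point is a logarithmic branch point.


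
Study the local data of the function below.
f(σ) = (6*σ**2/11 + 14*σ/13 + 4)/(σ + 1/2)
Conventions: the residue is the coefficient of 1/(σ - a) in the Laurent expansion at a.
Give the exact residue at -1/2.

The residue is 1029/286.

At the order-1 pole -1/2 set g(σ) = (σ - (-1/2))*f(σ) = 6*σ**2/11 + 14*σ/13 + 4.
Simple pole: residue = g(a) at a = -1/2, which is 1029/286.


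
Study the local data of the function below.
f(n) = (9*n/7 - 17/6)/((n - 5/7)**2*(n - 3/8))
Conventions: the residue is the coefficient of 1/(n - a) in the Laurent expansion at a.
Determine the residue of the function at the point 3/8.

At the order-1 pole 3/8 set g(n) = (n - (3/8))*f(n) = (9*n/7 - 17/6)/(n - 5/7)**2.
Simple pole: residue = g(a) at a = 3/8, which is -22120/1083.

The residue is -22120/1083.


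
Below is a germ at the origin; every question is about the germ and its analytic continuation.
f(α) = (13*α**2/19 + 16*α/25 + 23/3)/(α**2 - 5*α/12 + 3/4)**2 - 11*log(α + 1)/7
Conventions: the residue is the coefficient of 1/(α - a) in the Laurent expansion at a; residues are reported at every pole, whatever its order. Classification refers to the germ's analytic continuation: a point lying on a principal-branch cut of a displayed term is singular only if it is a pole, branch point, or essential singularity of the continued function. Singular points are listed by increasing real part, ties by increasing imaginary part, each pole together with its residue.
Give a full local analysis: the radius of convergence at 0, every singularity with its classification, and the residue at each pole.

Radius of convergence at 0: (1/2)*sqrt(3).
At -1: a logarithmic branch point.
At (5/24) - ((1/24)*sqrt(407))*i: a pole of order 2; residue ((2729376/15736655)*sqrt(407))*i.
At (5/24) + ((1/24)*sqrt(407))*i: a pole of order 2; residue -((2729376/15736655)*sqrt(407))*i.


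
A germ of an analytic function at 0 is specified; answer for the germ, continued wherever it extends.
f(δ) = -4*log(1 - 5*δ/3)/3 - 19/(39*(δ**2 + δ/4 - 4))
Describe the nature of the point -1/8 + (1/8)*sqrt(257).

The denominator factor δ**2 + δ/4 - 4 vanishes at -1/8 + (1/8)*sqrt(257) and appears to the power 1; the numerator there equals -19/39, nonzero, and no other factor vanishes.
The branch terms are analytic at this point.
Hence a pole whose order is the multiplicity, 1.

The point is a pole of order 1.


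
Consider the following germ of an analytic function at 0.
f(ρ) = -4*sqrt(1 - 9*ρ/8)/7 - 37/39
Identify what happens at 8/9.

The term (-4/7)*sqrt(1 - ρ/(8/9)) has argument 1 - 8/9/(8/9) = 0 at 8/9: a square-root (algebraic, two-sheeted) branch point; the remaining terms are analytic or single-valued there.

The point is an algebraic (square-root) branch point.


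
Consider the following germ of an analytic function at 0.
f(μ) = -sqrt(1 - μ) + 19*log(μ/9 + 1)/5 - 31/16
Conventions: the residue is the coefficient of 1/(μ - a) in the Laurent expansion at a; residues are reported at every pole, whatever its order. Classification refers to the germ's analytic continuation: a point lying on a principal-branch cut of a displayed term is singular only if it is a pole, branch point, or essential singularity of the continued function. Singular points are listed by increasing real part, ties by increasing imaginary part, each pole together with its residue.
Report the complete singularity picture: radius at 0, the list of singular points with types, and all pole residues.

Radius of convergence at 0: 1.
At -9: a logarithmic branch point.
At 1: an algebraic (square-root) branch point.

Branch term (-1)*sqrt(1 - μ/(1)): its argument vanishes at μ = 1, a square-root branch point, modulus 1.
Branch term (19/5)*log(1 - μ/(-9)): its argument vanishes at μ = -9, a logarithmic branch point, modulus 9.
The radius of convergence is the smallest modulus among the singular points: 1.
List the singular points by increasing real part (a conjugate pair: the negative imaginary part first).


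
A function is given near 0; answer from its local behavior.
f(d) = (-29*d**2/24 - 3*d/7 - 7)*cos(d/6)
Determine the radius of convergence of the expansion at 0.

The radius of convergence is infinite.

The factor cos(d/6) is entire and contributes no finite singular point.
The polynomial part has no poles.
No finite singular points: the Taylor series at 0 converges everywhere.


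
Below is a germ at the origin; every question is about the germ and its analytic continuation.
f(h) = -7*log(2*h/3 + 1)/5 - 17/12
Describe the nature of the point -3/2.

The term (-7/5)*log(1 - h/(-3/2)) has argument 1 - -3/2/(-3/2) = 0 at -3/2: a logarithmic (infinitely-sheeted) branch point; the remaining terms are analytic or single-valued there.

The point is a logarithmic branch point.


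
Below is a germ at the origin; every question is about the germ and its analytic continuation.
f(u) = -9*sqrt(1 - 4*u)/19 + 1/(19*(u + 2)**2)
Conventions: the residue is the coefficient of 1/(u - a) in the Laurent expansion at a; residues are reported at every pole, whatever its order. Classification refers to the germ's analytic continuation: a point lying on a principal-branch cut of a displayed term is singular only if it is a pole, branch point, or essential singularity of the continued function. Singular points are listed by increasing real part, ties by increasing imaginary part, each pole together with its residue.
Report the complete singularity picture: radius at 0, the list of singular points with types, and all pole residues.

Denominator factor (u + 2)^2: pole of order 2 at -2, modulus 2.
Branch term (-9/19)*sqrt(1 - u/(1/4)): its argument vanishes at u = 1/4, a square-root branch point, modulus 1/4.
The radius of convergence is the smallest modulus among the singular points: 1/4.
The branch term is analytic at -2 and contributes nothing to the residue; only the rational part matters.
At the order-2 pole -2 set g(u) = (u - (-2))^2*(rational part) = 1/19.
Order-2 pole: residue = g'(a); g'(-2) = 0, so the residue is 0.
List the singular points by increasing real part (a conjugate pair: the negative imaginary part first).

Radius of convergence at 0: 1/4.
At -2: a pole of order 2; residue 0.
At 1/4: an algebraic (square-root) branch point.


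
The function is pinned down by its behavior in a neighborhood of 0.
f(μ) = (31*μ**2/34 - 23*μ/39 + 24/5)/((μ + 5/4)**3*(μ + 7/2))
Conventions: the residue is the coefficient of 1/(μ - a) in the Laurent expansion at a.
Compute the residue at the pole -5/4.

The residue is 3825928/2416635.

At the order-3 pole -5/4 set g(μ) = (μ - (-5/4))^3*f(μ) = (31*μ**2/34 - 23*μ/39 + 24/5)/(μ + 7/2).
Order-3 pole: residue = g''(a)/2; g''(-5/4) = 7651856/2416635, so the residue is 3825928/2416635.


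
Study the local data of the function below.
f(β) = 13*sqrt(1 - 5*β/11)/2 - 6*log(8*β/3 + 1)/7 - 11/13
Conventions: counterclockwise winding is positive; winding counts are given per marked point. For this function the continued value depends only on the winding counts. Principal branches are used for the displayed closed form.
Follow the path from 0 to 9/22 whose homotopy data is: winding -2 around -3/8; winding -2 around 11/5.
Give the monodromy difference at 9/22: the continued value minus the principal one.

Continued minus principal equals (24/7)*pi*i.

The rational part is single-valued and drops out of the difference; each branch term changes only by its own monodromy.
(13/2)*sqrt(1 - β/(11/5)): winding -2 is even, the square root returns to the same sheet, contribution 0.
(-6/7)*log(1 - β/(-3/8)): each positive loop around -3/8 adds 2*pi*i to the log, so winding -2 contributes (-6/7)*(-2)*2*pi*i = (24/7)*pi*i.
Summing the contributions at β = 9/22 gives (24/7)*pi*i.


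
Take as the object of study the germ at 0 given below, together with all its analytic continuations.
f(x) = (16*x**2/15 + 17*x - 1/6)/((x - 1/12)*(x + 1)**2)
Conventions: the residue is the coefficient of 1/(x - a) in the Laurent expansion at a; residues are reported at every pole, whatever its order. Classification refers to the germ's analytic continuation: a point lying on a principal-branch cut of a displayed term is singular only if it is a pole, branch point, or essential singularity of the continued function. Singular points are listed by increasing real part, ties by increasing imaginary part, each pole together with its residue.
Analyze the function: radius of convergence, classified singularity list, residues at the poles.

Radius of convergence at 0: 1/12.
At -1: a pole of order 2; residue -4/845.
At 1/12: a pole of order 1; residue 2716/2535.

Denominator factor (x - 1/12): pole of order 1 at 1/12, modulus 1/12.
Denominator factor (x + 1)^2: pole of order 2 at -1, modulus 1.
The radius of convergence is the smallest modulus among the singular points: 1/12.
At the order-2 pole -1 set g(x) = (x - (-1))^2*f(x) = (16*x**2/15 + 17*x - 1/6)/(x - 1/12).
Order-2 pole: residue = g'(a); g'(-1) = -4/845, so the residue is -4/845.
At the order-1 pole 1/12 set g(x) = (x - (1/12))*f(x) = (16*x**2/15 + 17*x - 1/6)/(x + 1)**2.
Simple pole: residue = g(a) at a = 1/12, which is 2716/2535.
List the singular points by increasing real part (a conjugate pair: the negative imaginary part first).


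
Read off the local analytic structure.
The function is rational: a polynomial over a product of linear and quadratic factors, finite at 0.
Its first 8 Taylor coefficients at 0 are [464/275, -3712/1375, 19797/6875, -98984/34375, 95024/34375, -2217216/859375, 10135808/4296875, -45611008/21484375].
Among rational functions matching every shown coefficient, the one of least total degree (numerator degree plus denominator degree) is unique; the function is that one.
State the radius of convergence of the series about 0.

No rational of total degree below 4 reproduces all 8 coefficients; solving the [2/2] Pade equations on them gives f(d) = (29/11 - 9*d**2/16)/(d + 5/4)**2, whose expansion matches every shown term.
Denominator factor (d + 5/4)^2: pole of order 2 at -5/4, modulus 5/4.
The radius of convergence is the smallest modulus among the singular points: 5/4.

The radius of convergence is 5/4.


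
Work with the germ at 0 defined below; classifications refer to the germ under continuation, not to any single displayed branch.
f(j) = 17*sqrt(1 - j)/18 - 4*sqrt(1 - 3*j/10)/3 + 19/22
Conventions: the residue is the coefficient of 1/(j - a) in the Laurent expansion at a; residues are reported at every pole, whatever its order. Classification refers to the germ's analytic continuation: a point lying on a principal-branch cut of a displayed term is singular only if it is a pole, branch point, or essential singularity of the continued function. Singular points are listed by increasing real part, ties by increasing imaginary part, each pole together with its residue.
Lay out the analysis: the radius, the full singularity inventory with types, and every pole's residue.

Radius of convergence at 0: 1.
At 1: an algebraic (square-root) branch point.
At 10/3: an algebraic (square-root) branch point.

Branch term (-4/3)*sqrt(1 - j/(10/3)): its argument vanishes at j = 10/3, a square-root branch point, modulus 10/3.
Branch term (17/18)*sqrt(1 - j/(1)): its argument vanishes at j = 1, a square-root branch point, modulus 1.
The radius of convergence is the smallest modulus among the singular points: 1.
List the singular points by increasing real part (a conjugate pair: the negative imaginary part first).


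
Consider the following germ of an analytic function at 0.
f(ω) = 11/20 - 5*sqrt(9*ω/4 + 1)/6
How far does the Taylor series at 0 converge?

Branch term (-5/6)*sqrt(1 - ω/(-4/9)): its argument vanishes at ω = -4/9, a square-root branch point, modulus 4/9.
The radius of convergence is the smallest modulus among the singular points: 4/9.

The radius of convergence is 4/9.


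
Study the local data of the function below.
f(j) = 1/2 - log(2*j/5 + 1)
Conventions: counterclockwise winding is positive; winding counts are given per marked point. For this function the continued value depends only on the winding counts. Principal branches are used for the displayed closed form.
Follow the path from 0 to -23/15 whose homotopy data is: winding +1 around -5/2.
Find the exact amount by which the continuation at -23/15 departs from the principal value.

The rational part is single-valued and drops out of the difference; each branch term changes only by its own monodromy.
(-1)*log(1 - j/(-5/2)): each positive loop around -5/2 adds 2*pi*i to the log, so winding +1 contributes (-1)*(1)*2*pi*i = -(2)*pi*i.
Summing the contributions at j = -23/15 gives -(2)*pi*i.

Continued minus principal equals -(2)*pi*i.


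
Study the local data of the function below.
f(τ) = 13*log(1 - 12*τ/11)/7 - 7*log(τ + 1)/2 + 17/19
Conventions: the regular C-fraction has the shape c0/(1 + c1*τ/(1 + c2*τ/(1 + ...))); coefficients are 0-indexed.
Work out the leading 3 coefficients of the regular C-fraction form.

Taylor coefficients (expand at 0): a_0 = 17/19, a_1 = -851/154, a_2 = 2185/3388.
c0 = a_0 = 17/19. Peel one level at a time: if S = 1 + c*τ/S' with S'(0) = 1, then c is the τ-coefficient of S and S' = c*τ/(S - 1).
S_1 = c0/f = 1 + (16169/2618)*τ + (64124069/1713481)*τ^2 + ...; c1 = 16169/2618.
S_2 = c1*τ/(S_1 - 1) = 1 + (-293474/48433)*τ + ...; c2 = -293474/48433.

The regular C-fraction coefficients are [17/19, 16169/2618, -293474/48433].


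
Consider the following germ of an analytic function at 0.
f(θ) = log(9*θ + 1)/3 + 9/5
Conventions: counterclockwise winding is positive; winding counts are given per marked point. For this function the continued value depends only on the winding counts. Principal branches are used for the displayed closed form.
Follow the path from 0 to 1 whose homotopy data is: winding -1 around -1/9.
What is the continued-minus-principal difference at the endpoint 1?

Continued minus principal equals -(2/3)*pi*i.

The rational part is single-valued and drops out of the difference; each branch term changes only by its own monodromy.
(1/3)*log(1 - θ/(-1/9)): each positive loop around -1/9 adds 2*pi*i to the log, so winding -1 contributes (1/3)*(-1)*2*pi*i = -(2/3)*pi*i.
Summing the contributions at θ = 1 gives -(2/3)*pi*i.


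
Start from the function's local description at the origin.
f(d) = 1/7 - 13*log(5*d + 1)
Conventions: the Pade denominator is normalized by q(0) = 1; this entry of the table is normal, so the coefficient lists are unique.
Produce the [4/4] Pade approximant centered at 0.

The Pade approximant has numerator coefficients [1/7, -445/7, -47325/98, -147125/147, -283625/588]; denominator coefficients [1, 10, 225/7, 250/7, 125/14].

Taylor coefficients needed (expand at 0): a_0 = 1/7, a_1 = -65, a_2 = 325/2, a_3 = -1625/3, a_4 = 8125/4, a_5 = -8125, a_6 = 203125/6, a_7 = -1015625/7, a_8 = 5078125/8.
Write the denominator as Q(d) = 1 + q1*d + q2*d^2 + q3*d^3 + q4*d^4. Requiring Q*f - P = O(d^9) with deg P <= 4 kills the coefficients of d^5..d^8 in Q*f:
  d^5: a_5 + q1*a_4 + q2*a_3 + q3*a_2 + q4*a_1 = 0, i.e. -8125 + (8125/4)*q1 + (-1625/3)*q2 + (325/2)*q3 + (-65)*q4 = 0.
  d^6: a_6 + q1*a_5 + q2*a_4 + q3*a_3 + q4*a_2 = 0, i.e. 203125/6 + (-8125)*q1 + (8125/4)*q2 + (-1625/3)*q3 + (325/2)*q4 = 0.
  d^7: a_7 + q1*a_6 + q2*a_5 + q3*a_4 + q4*a_3 = 0, i.e. -1015625/7 + (203125/6)*q1 + (-8125)*q2 + (8125/4)*q3 + (-1625/3)*q4 = 0.
  d^8: a_8 + q1*a_7 + q2*a_6 + q3*a_5 + q4*a_4 = 0, i.e. 5078125/8 + (-1015625/7)*q1 + (203125/6)*q2 + (-8125)*q3 + (8125/4)*q4 = 0.
Solving this linear system: q1 = 10, q2 = 225/7, q3 = 250/7, q4 = 125/14.
The numerator is Q*f truncated at degree 4: P0 = a_0 = 1/7; P1 = a_1 + q1*a_0 = -445/7; P2 = a_2 + q1*a_1 + q2*a_0 = -47325/98; P3 = a_3 + q1*a_2 + q2*a_1 + q3*a_0 = -147125/147; P4 = a_4 + q1*a_3 + q2*a_2 + q3*a_1 + q4*a_0 = -283625/588.


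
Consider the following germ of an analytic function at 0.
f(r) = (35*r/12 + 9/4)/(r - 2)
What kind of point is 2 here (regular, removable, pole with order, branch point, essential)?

The denominator factor r - 2 vanishes at 2 and appears to the power 1; the numerator there equals 97/12, nonzero, and no other factor vanishes.
Hence a pole whose order is the multiplicity, 1.

The point is a pole of order 1.


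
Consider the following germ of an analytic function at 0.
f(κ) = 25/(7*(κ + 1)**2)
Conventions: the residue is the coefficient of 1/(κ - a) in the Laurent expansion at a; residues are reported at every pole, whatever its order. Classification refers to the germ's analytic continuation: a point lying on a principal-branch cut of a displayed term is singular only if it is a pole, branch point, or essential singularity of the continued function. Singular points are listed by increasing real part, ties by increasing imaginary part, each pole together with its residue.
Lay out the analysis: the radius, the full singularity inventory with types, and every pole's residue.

Denominator factor (κ + 1)^2: pole of order 2 at -1, modulus 1.
The radius of convergence is the smallest modulus among the singular points: 1.
At the order-2 pole -1 set g(κ) = (κ - (-1))^2*f(κ) = 25/7.
Order-2 pole: residue = g'(a); g'(-1) = 0, so the residue is 0.

Radius of convergence at 0: 1.
At -1: a pole of order 2; residue 0.


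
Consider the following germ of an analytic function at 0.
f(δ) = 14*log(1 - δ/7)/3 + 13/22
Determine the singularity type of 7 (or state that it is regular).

The term (14/3)*log(1 - δ/(7)) has argument 1 - 7/(7) = 0 at 7: a logarithmic (infinitely-sheeted) branch point; the remaining terms are analytic or single-valued there.

The point is a logarithmic branch point.


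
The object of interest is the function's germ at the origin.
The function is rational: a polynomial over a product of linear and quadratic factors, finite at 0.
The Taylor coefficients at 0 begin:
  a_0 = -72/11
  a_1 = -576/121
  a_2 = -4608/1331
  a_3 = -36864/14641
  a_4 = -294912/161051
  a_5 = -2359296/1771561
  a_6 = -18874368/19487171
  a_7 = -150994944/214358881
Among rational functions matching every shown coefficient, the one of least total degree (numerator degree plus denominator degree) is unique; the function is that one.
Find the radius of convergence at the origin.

No rational of total degree below 1 reproduces all 8 coefficients; solving the [0/1] Pade equations on them gives f(δ) = 9/(δ - 11/8), whose expansion matches every shown term.
Denominator factor (δ - 11/8): pole of order 1 at 11/8, modulus 11/8.
The radius of convergence is the smallest modulus among the singular points: 11/8.

The radius of convergence is 11/8.


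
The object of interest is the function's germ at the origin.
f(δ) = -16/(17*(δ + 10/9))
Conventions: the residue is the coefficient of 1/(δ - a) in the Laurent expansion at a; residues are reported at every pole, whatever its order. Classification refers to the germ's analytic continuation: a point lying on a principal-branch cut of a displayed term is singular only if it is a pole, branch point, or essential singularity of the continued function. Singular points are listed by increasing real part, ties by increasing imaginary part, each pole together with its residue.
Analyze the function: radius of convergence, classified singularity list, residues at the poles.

Radius of convergence at 0: 10/9.
At -10/9: a pole of order 1; residue -16/17.

Denominator factor (δ + 10/9): pole of order 1 at -10/9, modulus 10/9.
The radius of convergence is the smallest modulus among the singular points: 10/9.
At the order-1 pole -10/9 set g(δ) = (δ - (-10/9))*f(δ) = -16/17.
Simple pole: residue = g(a) at a = -10/9, which is -16/17.


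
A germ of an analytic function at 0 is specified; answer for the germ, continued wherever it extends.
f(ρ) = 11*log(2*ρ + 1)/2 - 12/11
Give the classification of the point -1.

The point is a regular point.

There is no denominator, hence no pole anywhere.
Branch term log(1 - ρ/(-1/2)): argument at -1 is -1, nonzero, so -1 is not its branch point (a point on a principal cut is still regular for the continued germ).
So the germ continues analytically to -1.


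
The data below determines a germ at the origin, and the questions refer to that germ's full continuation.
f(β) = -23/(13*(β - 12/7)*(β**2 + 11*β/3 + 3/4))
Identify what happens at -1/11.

The point is a regular point.

Denominator factors: β**2 + 11*β/3 + 3/4 = 617/1452 at β = -1/11; β - 12/7 = -139/77 at β = -1/11 — none vanishes.
So the germ continues analytically to -1/11.


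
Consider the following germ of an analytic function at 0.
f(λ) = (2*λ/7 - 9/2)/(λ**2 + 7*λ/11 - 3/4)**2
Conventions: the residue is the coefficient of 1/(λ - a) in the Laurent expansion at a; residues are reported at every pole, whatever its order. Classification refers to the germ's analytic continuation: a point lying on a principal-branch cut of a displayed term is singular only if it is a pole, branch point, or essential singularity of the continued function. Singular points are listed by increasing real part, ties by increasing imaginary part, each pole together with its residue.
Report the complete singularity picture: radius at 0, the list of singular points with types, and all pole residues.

Radius of convergence at 0: -7/22 + (1/11)*sqrt(103).
At -7/22 - (1/11)*sqrt(103): a pole of order 2; residue -(12221/84872)*sqrt(103).
At -7/22 + (1/11)*sqrt(103): a pole of order 2; residue (12221/84872)*sqrt(103).


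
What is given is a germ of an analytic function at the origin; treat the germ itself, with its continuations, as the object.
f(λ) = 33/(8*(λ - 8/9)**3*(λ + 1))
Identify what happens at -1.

The point is a pole of order 1.

The denominator factor λ + 1 vanishes at -1 and appears to the power 1; the numerator there equals 33/8, nonzero, and no other factor vanishes.
Hence a pole whose order is the multiplicity, 1.


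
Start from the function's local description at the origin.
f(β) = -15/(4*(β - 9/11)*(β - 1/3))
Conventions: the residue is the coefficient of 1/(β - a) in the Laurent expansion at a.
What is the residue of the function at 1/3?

The residue is 495/64.

At the order-1 pole 1/3 set g(β) = (β - (1/3))*f(β) = -15/(4*(β - 9/11)).
Simple pole: residue = g(a) at a = 1/3, which is 495/64.


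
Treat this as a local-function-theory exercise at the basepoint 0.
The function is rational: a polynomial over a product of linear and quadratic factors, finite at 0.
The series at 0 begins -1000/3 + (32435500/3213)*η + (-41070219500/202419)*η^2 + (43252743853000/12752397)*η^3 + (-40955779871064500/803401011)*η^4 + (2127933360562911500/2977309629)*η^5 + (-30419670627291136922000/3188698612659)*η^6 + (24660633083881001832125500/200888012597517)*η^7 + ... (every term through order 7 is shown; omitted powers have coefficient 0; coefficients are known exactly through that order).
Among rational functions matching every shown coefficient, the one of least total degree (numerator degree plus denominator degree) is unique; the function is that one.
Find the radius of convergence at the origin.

The radius of convergence is 1/10.

No rational of total degree below 6 reproduces all 8 coefficients; solving the [1/5] Pade equations on them gives f(η) = (3 - 21*η/34)/((η + 1/10)**3*(η**2 - 5*η/7 - 9)), whose expansion matches every shown term.
Denominator factor (η + 1/10)^3: pole of order 3 at -1/10, modulus 1/10.
Denominator factor (η**2 - 5*η/7 - 9): discriminant 1789/49, real irrational roots 5/14 + (1/14)*sqrt(1789) and 5/14 - (1/14)*sqrt(1789); poles of order 1, moduli 5/14 + (1/14)*sqrt(1789) and -5/14 + (1/14)*sqrt(1789).
The radius of convergence is the smallest modulus among the singular points: 1/10.


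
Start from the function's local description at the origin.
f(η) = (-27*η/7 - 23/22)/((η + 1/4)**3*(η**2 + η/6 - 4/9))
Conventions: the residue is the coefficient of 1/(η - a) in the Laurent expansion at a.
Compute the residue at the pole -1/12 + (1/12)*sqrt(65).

The residue is 5238432/1588867 - (1054272672/1136039905)*sqrt(65).

The factor η**2 + η/6 - 4/9 splits as (η - a)(η - a') with a = -1/12 + (1/12)*sqrt(65), a' = -1/12 - (1/12)*sqrt(65). At the order-1 pole a set g(η) = (η - a)*f(η) = [(-27*η/7 - 23/22)/(η + 1/4)**3] / (η - a').
Simple pole: residue = g(a) at a = -1/12 + (1/12)*sqrt(65), which is 5238432/1588867 - (1054272672/1136039905)*sqrt(65).


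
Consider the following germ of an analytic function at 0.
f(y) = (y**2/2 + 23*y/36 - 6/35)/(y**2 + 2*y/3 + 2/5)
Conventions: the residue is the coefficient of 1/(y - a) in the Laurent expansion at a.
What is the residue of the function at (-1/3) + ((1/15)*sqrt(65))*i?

The factor y**2 + 2*y/3 + 2/5 splits as (y - a)(y - a') with a = (-1/3) + ((1/15)*sqrt(65))*i, a' = (-1/3) - ((1/15)*sqrt(65))*i. At the order-1 pole a set g(y) = (y - a)*f(y) = [y**2/2 + 23*y/36 - 6/35] / (y - a').
Simple pole: residue = g(a) at a = (-1/3) + ((1/15)*sqrt(65))*i, which is (11/72) + ((1789/32760)*sqrt(65))*i.

The residue is (11/72) + ((1789/32760)*sqrt(65))*i.


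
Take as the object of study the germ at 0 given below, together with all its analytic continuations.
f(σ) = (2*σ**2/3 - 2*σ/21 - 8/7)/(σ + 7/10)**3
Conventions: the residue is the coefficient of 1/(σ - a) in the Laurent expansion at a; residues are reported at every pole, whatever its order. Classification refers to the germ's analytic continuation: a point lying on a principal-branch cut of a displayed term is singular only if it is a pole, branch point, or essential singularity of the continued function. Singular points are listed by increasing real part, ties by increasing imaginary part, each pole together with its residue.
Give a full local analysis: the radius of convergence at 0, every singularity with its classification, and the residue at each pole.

Denominator factor (σ + 7/10)^3: pole of order 3 at -7/10, modulus 7/10.
The radius of convergence is the smallest modulus among the singular points: 7/10.
At the order-3 pole -7/10 set g(σ) = (σ - (-7/10))^3*f(σ) = 2*σ**2/3 - 2*σ/21 - 8/7.
Order-3 pole: residue = g''(a)/2; g''(-7/10) = 4/3, so the residue is 2/3.

Radius of convergence at 0: 7/10.
At -7/10: a pole of order 3; residue 2/3.


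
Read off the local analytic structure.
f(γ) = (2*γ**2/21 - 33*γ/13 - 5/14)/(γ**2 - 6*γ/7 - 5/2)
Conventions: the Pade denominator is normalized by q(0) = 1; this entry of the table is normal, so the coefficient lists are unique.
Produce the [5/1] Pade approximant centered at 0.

The Pade approximant has numerator coefficients [1/7, 37245958213/34753015245, 19473176360/48654221343, 5491990130/20851809147, 485096920/6950603049, 1697839220/20851809147]; denominator coefficients [1, 13797155011/18713162055].

Taylor coefficients needed (expand at 0): a_0 = 1/7, a_1 = 3078/3185, a_2 = -104438/334425, a_3 = 1925972/3901625, a_4 = -120509612/409670625, a_5 = 1425764728/4779490625, a_6 = -110377240088/501846515625.
Write the denominator as Q(γ) = 1 + q1*γ. Requiring Q*f - P = O(γ^7) with deg P <= 5 kills the coefficients of γ^6..γ^6 in Q*f:
  γ^6: a_6 + q1*a_5 = 0, i.e. -110377240088/501846515625 + (1425764728/4779490625)*q1 = 0.
Solving this linear system: q1 = 13797155011/18713162055.
The numerator is Q*f truncated at degree 5: P0 = a_0 = 1/7; P1 = a_1 + q1*a_0 = 37245958213/34753015245; P2 = a_2 + q1*a_1 = 19473176360/48654221343; P3 = a_3 + q1*a_2 = 5491990130/20851809147; P4 = a_4 + q1*a_3 = 485096920/6950603049; P5 = a_5 + q1*a_4 = 1697839220/20851809147.


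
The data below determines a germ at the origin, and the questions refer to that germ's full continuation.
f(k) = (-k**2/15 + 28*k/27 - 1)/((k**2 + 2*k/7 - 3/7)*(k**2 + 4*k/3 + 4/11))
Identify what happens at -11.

The point is a regular point.

Denominator factors: k**2 + 4*k/3 + 4/11 = 3521/33 at k = -11; k**2 + 2*k/7 - 3/7 = 822/7 at k = -11 — none vanishes.
So the germ continues analytically to -11.


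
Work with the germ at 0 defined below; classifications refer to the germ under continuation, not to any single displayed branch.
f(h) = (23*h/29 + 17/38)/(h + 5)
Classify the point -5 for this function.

The point is a pole of order 1.

The denominator factor h + 5 vanishes at -5 and appears to the power 1; the numerator there equals -3877/1102, nonzero, and no other factor vanishes.
Hence a pole whose order is the multiplicity, 1.
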